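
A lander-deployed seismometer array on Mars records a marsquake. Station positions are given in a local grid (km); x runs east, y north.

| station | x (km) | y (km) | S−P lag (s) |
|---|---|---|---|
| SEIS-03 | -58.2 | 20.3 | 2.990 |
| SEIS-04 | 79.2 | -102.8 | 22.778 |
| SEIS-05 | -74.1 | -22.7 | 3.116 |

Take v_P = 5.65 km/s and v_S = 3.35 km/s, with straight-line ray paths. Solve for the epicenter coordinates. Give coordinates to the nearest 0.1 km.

(-75.6, 2.9)

Distance from S−P lag: d = Δt · v_P v_S / (v_P − v_S) = Δt · (5.65·3.35)/(5.65−3.35) ≈ 8.2293·Δt.
So d_SEIS-03 = 24.61, d_SEIS-04 = 187.45, d_SEIS-05 = 25.64 km.
Circle about each station: (x + 58.2)² + (y − 20.3)² = 24.61²; (x − 79.2)² + (y + 102.8)² = 187.45²; (x + 74.1)² + (y + 22.7)² = 25.64².
Subtracting pairs of circle equations eliminates x²+y² and gives linear equations (the radical axes):
274.8 x − 246.2 y = -21490.70
-31.8 x − 86.0 y = 2155.01
Solving the 2×2 system: x ≈ -75.6, y ≈ 2.9 km.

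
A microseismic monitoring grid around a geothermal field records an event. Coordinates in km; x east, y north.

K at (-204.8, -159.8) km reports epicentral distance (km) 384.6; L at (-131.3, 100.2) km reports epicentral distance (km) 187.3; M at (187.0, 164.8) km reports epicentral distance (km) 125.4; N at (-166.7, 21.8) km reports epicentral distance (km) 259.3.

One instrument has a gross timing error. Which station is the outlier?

L

Solve using three stations at a time. Using K, M, N (subtract circle equations pairwise → linear system) gives (x, y) ≈ (81.4, 97.1).
Distances from that point to each station vs reported:
  K: calculated 384.6 vs reported 384.6 → residual 0.0 km
  L: calculated 212.8 vs reported 187.3 → residual 25.5 km
  M: calculated 125.4 vs reported 125.4 → residual 0.0 km
  N: calculated 259.3 vs reported 259.3 → residual 0.0 km
K, M, N are mutually consistent (residuals ≈ 0); L is off by 25.5 km.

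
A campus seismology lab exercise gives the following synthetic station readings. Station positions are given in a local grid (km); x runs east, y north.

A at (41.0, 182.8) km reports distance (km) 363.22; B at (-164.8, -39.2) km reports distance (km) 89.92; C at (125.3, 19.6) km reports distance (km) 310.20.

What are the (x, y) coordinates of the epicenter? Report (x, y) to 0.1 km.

(-147.8, -127.5)

Circle about each station: (x − 41.0)² + (y − 182.8)² = 363.22²; (x + 164.8)² + (y + 39.2)² = 89.92²; (x − 125.3)² + (y − 19.6)² = 310.20².
Subtracting pairs of circle equations eliminates x²+y² and gives linear equations (the radical axes):
-411.6 x − 444.0 y = 117442.00
168.6 x − 326.4 y = 16692.14
Solving the 2×2 system: x ≈ -147.8, y ≈ -127.5 km.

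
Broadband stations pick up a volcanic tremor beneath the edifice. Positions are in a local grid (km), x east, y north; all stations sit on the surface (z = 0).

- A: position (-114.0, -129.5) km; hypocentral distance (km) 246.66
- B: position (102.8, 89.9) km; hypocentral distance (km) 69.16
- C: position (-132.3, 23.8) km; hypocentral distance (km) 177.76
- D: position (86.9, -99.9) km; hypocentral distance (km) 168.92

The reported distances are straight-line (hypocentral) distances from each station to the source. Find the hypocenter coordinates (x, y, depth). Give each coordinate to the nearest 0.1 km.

Each station gives a sphere (x−x_i)² + (y−y_i)² + z² = d_i² (stations at z=0).
Subtracting the A sphere from B and C: z² cancels, leaving linear equations in x and y:
433.6 x + 438.8 y = 44941.65
-36.6 x + 306.6 y = 17546.02
Solving: x ≈ 40.804, y ≈ 62.099 km (keep extra digits for the depth step; rounded: 40.8, 62.1).
Then from the A sphere: z² = 246.66² − (x + 114.0)² − (y + 129.5)² with x = 40.804, y = 62.099, so z ≈ 12.911 ≈ 12.9 km.
Check against D (with the unrounded solution): distance 168.92 ≈ 168.92 km. ✓

(40.8, 62.1, 12.9)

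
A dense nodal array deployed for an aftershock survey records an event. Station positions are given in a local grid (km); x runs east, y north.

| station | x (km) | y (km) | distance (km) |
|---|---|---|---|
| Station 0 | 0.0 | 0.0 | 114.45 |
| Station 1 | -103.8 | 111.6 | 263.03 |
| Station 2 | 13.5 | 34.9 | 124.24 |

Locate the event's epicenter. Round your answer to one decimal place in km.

(101.6, -52.7)

Circle about each station: x² + y² = 114.45²; (x + 103.8)² + (y − 111.6)² = 263.03²; (x − 13.5)² + (y − 34.9)² = 124.24².
Subtracting the Station 0 equation from the Station 1 and Station 2 equations removes the quadratic terms:
-207.6 x + 223.2 y = -32856.98
27.0 x + 69.8 y = -936.52
Solving the 2×2 system: x ≈ 101.6, y ≈ -52.7 km.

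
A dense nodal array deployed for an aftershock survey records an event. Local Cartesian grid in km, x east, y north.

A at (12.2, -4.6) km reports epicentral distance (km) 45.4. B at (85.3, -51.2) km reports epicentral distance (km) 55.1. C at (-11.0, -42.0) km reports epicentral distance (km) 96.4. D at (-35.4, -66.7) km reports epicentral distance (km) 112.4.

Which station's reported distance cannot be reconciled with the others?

C

Solve using three stations at a time. Using A, B, D (subtract circle equations pairwise → linear system) gives (x, y) ≈ (57.6, -3.6).
Distances from that point to each station vs reported:
  A: calculated 45.4 vs reported 45.4 → residual 0.0 km
  B: calculated 55.1 vs reported 55.1 → residual 0.0 km
  C: calculated 78.6 vs reported 96.4 → residual 17.8 km
  D: calculated 112.4 vs reported 112.4 → residual 0.0 km
A, B, D are mutually consistent (residuals ≈ 0); C is off by 17.8 km.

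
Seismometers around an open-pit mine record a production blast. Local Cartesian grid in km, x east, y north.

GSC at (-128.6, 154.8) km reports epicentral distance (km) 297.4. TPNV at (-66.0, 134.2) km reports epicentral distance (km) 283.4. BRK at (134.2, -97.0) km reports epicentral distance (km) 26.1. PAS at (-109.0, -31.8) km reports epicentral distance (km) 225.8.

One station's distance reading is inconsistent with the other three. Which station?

GSC

Solve using three stations at a time. Using TPNV, BRK, PAS (subtract circle equations pairwise → linear system) gives (x, y) ≈ (109.6, -88.2).
Distances from that point to each station vs reported:
  GSC: calculated 340.3 vs reported 297.4 → residual 42.9 km
  TPNV: calculated 283.4 vs reported 283.4 → residual 0.0 km
  BRK: calculated 26.1 vs reported 26.1 → residual 0.0 km
  PAS: calculated 225.8 vs reported 225.8 → residual 0.0 km
TPNV, BRK, PAS are mutually consistent (residuals ≈ 0); GSC is off by 42.9 km.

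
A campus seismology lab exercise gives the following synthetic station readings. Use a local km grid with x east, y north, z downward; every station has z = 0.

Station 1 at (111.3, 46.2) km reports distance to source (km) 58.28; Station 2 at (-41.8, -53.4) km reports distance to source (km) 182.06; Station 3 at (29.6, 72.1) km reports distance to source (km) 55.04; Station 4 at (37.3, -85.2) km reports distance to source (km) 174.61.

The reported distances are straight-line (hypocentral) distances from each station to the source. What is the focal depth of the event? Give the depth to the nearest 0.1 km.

Each station gives a sphere (x−x_i)² + (y−y_i)² + z² = d_i² (stations at z=0).
Subtracting the Station 1 sphere from Station 2 and Station 3: z² cancels, leaving linear equations in x and y:
-306.2 x − 199.2 y = -39672.62
-163.4 x + 51.8 y = -8080.40
Solving: x ≈ 75.700, y ≈ 82.798 km (keep extra digits for the depth step; rounded: 75.7, 82.8).
Then from the Station 1 sphere: z² = 58.28² − (x − 111.3)² − (y − 46.2)² with x = 75.700, y = 82.798, so z ≈ 28.103 ≈ 28.1 km.

depth ≈ 28.1 km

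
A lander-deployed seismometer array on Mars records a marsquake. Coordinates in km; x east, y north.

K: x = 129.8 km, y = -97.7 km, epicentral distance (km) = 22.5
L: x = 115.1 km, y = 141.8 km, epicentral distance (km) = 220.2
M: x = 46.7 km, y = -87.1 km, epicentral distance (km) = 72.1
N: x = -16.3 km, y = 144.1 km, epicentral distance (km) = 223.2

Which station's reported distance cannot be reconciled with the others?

Solve using three stations at a time. Using K, L, M (subtract circle equations pairwise → linear system) gives (x, y) ≈ (118.3, -78.4).
Distances from that point to each station vs reported:
  K: calculated 22.5 vs reported 22.5 → residual 0.0 km
  L: calculated 220.2 vs reported 220.2 → residual 0.0 km
  M: calculated 72.1 vs reported 72.1 → residual 0.0 km
  N: calculated 260.0 vs reported 223.2 → residual 36.8 km
K, L, M are mutually consistent (residuals ≈ 0); N is off by 36.8 km.

N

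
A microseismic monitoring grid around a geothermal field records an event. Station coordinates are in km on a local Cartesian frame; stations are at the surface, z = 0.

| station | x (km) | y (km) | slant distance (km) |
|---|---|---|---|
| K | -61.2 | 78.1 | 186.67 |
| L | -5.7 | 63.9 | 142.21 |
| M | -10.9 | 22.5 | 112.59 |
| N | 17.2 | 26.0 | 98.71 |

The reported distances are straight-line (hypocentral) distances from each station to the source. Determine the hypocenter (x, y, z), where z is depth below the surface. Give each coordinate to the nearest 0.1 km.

x ≈ 65.5 km, y ≈ -57.2 km, depth ≈ 22.1 km

Each station gives a sphere (x−x_i)² + (y−y_i)² + z² = d_i² (stations at z=0).
Subtracting the K sphere from L and M: z² cancels, leaving linear equations in x and y:
111.0 x − 28.4 y = 8892.65
100.6 x − 111.2 y = 12949.19
Solving: x ≈ 65.475, y ≈ -57.216 km (keep extra digits for the depth step; rounded: 65.5, -57.2).
Then from the K sphere: z² = 186.67² − (x + 61.2)² − (y − 78.1)² with x = 65.475, y = -57.216, so z ≈ 22.107 ≈ 22.1 km.
Check against N (with the unrounded solution): distance 98.71 ≈ 98.71 km. ✓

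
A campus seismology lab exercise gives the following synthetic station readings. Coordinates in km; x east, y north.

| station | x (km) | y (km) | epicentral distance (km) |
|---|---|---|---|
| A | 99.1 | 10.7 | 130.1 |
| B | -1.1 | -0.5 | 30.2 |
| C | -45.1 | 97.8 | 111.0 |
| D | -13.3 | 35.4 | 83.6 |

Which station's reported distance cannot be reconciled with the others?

Solve using three stations at a time. Using A, B, C (subtract circle equations pairwise → linear system) gives (x, y) ≈ (-29.0, -12.0).
Distances from that point to each station vs reported:
  A: calculated 130.1 vs reported 130.1 → residual 0.0 km
  B: calculated 30.2 vs reported 30.2 → residual 0.0 km
  C: calculated 111.0 vs reported 111.0 → residual 0.0 km
  D: calculated 50.0 vs reported 83.6 → residual 33.6 km
A, B, C are mutually consistent (residuals ≈ 0); D is off by 33.6 km.

D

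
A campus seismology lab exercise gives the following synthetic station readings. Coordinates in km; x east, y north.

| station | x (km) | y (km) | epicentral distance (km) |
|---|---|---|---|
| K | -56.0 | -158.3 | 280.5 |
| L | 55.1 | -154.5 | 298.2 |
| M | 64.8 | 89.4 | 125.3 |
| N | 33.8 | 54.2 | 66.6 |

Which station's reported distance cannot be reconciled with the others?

Solve using three stations at a time. Using K, L, M (subtract circle equations pairwise → linear system) gives (x, y) ≈ (-56.1, 122.2).
Distances from that point to each station vs reported:
  K: calculated 280.5 vs reported 280.5 → residual 0.0 km
  L: calculated 298.2 vs reported 298.2 → residual 0.0 km
  M: calculated 125.2 vs reported 125.3 → residual 0.1 km
  N: calculated 112.7 vs reported 66.6 → residual 46.1 km
K, L, M are mutually consistent (residuals ≈ 0); N is off by 46.1 km.

N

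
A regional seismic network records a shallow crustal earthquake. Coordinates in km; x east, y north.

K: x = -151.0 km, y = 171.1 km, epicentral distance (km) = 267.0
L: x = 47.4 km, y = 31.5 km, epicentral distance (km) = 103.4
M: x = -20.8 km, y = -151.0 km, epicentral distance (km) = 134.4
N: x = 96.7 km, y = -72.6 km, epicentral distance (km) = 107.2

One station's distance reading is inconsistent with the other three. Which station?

M

Solve using three stations at a time. Using K, L, N (subtract circle equations pairwise → linear system) gives (x, y) ≈ (-9.2, -55.2).
Distances from that point to each station vs reported:
  K: calculated 267.0 vs reported 267.0 → residual 0.0 km
  L: calculated 103.5 vs reported 103.4 → residual 0.1 km
  M: calculated 96.5 vs reported 134.4 → residual 37.9 km
  N: calculated 107.3 vs reported 107.2 → residual 0.1 km
K, L, N are mutually consistent (residuals ≈ 0); M is off by 37.9 km.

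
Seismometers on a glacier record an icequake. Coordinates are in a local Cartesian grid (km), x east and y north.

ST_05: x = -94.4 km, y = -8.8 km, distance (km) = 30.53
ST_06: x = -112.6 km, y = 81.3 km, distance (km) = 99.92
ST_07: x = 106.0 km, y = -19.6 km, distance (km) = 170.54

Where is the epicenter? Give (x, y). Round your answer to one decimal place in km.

-64.0 km east, -6.0 km north

Circle about each station: (x + 94.4)² + (y + 8.8)² = 30.53²; (x + 112.6)² + (y − 81.3)² = 99.92²; (x − 106.0)² + (y + 19.6)² = 170.54².
Subtracting the ST_05 equation from the ST_06 and ST_07 equations removes the quadratic terms:
-36.4 x + 180.2 y = 1247.72
400.8 x − 21.6 y = -25520.45
Solving the 2×2 system: x ≈ -64.0, y ≈ -6.0 km.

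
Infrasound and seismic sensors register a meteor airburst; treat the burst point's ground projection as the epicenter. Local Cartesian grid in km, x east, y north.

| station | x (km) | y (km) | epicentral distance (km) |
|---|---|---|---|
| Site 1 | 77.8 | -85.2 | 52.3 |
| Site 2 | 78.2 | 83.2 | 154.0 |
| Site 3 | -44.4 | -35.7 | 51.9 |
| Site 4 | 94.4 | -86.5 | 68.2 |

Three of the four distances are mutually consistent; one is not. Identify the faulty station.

Site 3

Solve using three stations at a time. Using Site 1, Site 2, Site 4 (subtract circle equations pairwise → linear system) gives (x, y) ≈ (30.2, -63.2).
Distances from that point to each station vs reported:
  Site 1: calculated 52.5 vs reported 52.3 → residual 0.2 km
  Site 2: calculated 154.1 vs reported 154.0 → residual 0.1 km
  Site 3: calculated 79.5 vs reported 51.9 → residual 27.6 km
  Site 4: calculated 68.3 vs reported 68.2 → residual 0.1 km
Site 1, Site 2, Site 4 are mutually consistent (residuals ≈ 0); Site 3 is off by 27.6 km.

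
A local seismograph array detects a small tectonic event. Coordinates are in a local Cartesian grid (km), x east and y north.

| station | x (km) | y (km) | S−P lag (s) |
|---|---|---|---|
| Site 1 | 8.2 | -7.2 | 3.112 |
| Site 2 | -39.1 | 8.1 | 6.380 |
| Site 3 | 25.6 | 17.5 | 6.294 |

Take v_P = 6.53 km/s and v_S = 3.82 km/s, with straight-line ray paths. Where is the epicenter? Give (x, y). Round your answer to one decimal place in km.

Distance from S−P lag: d = Δt · v_P v_S / (v_P − v_S) = Δt · (6.53·3.82)/(6.53−3.82) ≈ 9.2046·Δt.
So d_Site 1 = 28.64, d_Site 2 = 58.73, d_Site 3 = 57.93 km.
Circle about each station: (x − 8.2)² + (y + 7.2)² = 28.64²; (x + 39.1)² + (y − 8.1)² = 58.73²; (x − 25.6)² + (y − 17.5)² = 57.93².
Subtracting the Site 1 equation from the Site 2 and Site 3 equations removes the quadratic terms:
-94.6 x + 30.6 y = -1153.62
34.8 x + 49.4 y = -1693.11
Solving the 2×2 system: x ≈ 0.9, y ≈ -34.9 km.
Check against Site 1 (with the unrounded x, y): √((x − 8.2)²+(y + 7.2)²) = 28.65 ≈ 28.64 km. ✓

(0.9, -34.9)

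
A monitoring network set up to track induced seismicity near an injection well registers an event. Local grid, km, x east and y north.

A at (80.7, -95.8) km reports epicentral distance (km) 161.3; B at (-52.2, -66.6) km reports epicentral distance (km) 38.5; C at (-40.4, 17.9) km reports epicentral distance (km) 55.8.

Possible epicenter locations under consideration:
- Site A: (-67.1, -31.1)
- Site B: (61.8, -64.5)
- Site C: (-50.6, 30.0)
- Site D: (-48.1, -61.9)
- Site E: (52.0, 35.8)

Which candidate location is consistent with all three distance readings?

Site A

For each candidate, compare |candidate − station| to the reported distance:
Site A: residuals A 0.0, B 0.0, C 0.0 → max 0.0 km
Site B: residuals A 124.7, B 75.5, C 75.5 → max 124.7 km
Site C: residuals A 20.5, B 58.1, C 40.0 → max 58.1 km
Site D: residuals A 28.1, B 32.3, C 24.4 → max 32.3 km
Site E: residuals A 26.6, B 107.6, C 38.3 → max 107.6 km
Only Site A has all residuals ≈ 0.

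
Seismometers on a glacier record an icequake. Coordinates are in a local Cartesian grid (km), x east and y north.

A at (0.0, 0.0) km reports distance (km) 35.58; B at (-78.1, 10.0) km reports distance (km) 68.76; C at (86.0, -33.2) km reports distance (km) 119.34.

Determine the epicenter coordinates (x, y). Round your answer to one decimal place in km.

x ≈ -13.3 km, y ≈ 33.0 km

Circle about each station: x² + y² = 35.58²; (x + 78.1)² + (y − 10.0)² = 68.76²; (x − 86.0)² + (y + 33.2)² = 119.34².
Subtracting the A equation from the B and C equations removes the quadratic terms:
-156.2 x + 20.0 y = 2737.61
172.0 x − 66.4 y = -4477.86
Solving the 2×2 system: x ≈ -13.3, y ≈ 33.0 km.
Check against A (with the unrounded x, y): √(x²+y²) = 35.56 ≈ 35.58 km. ✓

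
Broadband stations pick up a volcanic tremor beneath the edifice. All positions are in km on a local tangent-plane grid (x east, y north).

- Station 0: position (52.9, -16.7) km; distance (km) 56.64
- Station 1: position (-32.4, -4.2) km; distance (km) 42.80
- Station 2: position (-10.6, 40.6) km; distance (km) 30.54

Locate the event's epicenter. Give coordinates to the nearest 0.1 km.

5.9 km east, 14.9 km north

Circle about each station: (x − 52.9)² + (y + 16.7)² = 56.64²; (x + 32.4)² + (y + 4.2)² = 42.80²; (x + 10.6)² + (y − 40.6)² = 30.54².
Subtracting the Station 0 equation from the Station 1 and Station 2 equations removes the quadratic terms:
-170.6 x + 25.0 y = -633.65
-127.0 x + 114.6 y = 958.82
Solving the 2×2 system: x ≈ 5.9, y ≈ 14.9 km.
Check against Station 0 (with the unrounded x, y): √((x − 52.9)²+(y + 16.7)²) = 56.64 ≈ 56.64 km. ✓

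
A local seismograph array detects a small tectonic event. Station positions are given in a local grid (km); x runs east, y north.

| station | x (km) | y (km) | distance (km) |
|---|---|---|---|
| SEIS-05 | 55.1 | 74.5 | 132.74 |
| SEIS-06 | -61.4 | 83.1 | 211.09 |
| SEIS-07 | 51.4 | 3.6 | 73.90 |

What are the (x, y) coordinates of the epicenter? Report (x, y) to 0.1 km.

Circle about each station: (x − 55.1)² + (y − 74.5)² = 132.74²; (x + 61.4)² + (y − 83.1)² = 211.09²; (x − 51.4)² + (y − 3.6)² = 73.90².
Subtracting pairs of circle equations eliminates x²+y² and gives linear equations (the radical axes):
-233.0 x + 17.2 y = -24849.77
-7.4 x − 141.8 y = 6227.36
Solving the 2×2 system: x ≈ 103.0, y ≈ -49.3 km.
Check against SEIS-05 (with the unrounded x, y): √((x − 55.1)²+(y − 74.5)²) = 132.74 ≈ 132.74 km. ✓

x ≈ 103.0 km, y ≈ -49.3 km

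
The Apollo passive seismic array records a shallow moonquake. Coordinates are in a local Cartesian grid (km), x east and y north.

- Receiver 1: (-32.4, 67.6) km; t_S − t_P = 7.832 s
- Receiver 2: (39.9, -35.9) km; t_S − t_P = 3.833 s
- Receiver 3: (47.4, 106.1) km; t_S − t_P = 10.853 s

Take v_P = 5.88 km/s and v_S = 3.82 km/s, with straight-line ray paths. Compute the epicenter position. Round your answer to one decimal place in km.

Distance from S−P lag: d = Δt · v_P v_S / (v_P − v_S) = Δt · (5.88·3.82)/(5.88−3.82) ≈ 10.9037·Δt.
So d_Receiver 1 = 85.40, d_Receiver 2 = 41.79, d_Receiver 3 = 118.34 km.
Circle about each station: (x + 32.4)² + (y − 67.6)² = 85.40²; (x − 39.9)² + (y + 35.9)² = 41.79²; (x − 47.4)² + (y − 106.1)² = 118.34².
Subtracting pairs of circle equations eliminates x²+y² and gives linear equations (the radical axes):
144.6 x − 207.0 y = 2808.06
159.6 x + 77.0 y = 1173.25
Solving the 2×2 system: x ≈ 10.4, y ≈ -6.3 km.

(10.4, -6.3)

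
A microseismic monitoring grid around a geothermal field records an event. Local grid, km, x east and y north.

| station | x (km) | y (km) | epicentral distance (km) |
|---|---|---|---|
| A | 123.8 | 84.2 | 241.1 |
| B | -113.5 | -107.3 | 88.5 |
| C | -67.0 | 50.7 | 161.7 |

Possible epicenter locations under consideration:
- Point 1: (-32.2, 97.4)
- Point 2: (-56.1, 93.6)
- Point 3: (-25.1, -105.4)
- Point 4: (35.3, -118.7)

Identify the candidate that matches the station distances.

For each candidate, compare |candidate − station| to the reported distance:
Point 1: residuals A 84.5, B 131.8, C 103.5 → max 131.8 km
Point 2: residuals A 61.0, B 120.4, C 117.4 → max 120.4 km
Point 3: residuals A 0.0, B 0.1, C 0.1 → max 0.1 km
Point 4: residuals A 19.7, B 60.7, C 36.2 → max 60.7 km
Only Point 3 has all residuals ≈ 0.

Point 3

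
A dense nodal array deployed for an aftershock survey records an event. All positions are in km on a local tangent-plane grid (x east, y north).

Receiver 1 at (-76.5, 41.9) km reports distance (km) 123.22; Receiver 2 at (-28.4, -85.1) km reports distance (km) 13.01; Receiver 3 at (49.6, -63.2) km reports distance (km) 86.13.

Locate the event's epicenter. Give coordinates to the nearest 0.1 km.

x ≈ -35.8 km, y ≈ -74.4 km

Circle about each station: (x + 76.5)² + (y − 41.9)² = 123.22²; (x + 28.4)² + (y + 85.1)² = 13.01²; (x − 49.6)² + (y + 63.2)² = 86.13².
Subtracting pairs of circle equations eliminates x²+y² and gives linear equations (the radical axes):
96.2 x − 254.0 y = 15454.62
252.2 x − 210.2 y = 6611.33
Solving the 2×2 system: x ≈ -35.8, y ≈ -74.4 km.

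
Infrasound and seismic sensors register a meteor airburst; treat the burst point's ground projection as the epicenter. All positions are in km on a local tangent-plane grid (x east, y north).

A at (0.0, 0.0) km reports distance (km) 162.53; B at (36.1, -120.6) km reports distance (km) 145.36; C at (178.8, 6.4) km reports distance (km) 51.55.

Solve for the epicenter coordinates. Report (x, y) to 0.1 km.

Circle about each station: x² + y² = 162.53²; (x − 36.1)² + (y + 120.6)² = 145.36²; (x − 178.8)² + (y − 6.4)² = 51.55².
Subtracting pairs of circle equations eliminates x²+y² and gives linear equations (the radical axes):
72.2 x − 241.2 y = 21134.04
357.6 x + 12.8 y = 55769.00
Solving the 2×2 system: x ≈ 157.4, y ≈ -40.5 km.

x ≈ 157.4 km, y ≈ -40.5 km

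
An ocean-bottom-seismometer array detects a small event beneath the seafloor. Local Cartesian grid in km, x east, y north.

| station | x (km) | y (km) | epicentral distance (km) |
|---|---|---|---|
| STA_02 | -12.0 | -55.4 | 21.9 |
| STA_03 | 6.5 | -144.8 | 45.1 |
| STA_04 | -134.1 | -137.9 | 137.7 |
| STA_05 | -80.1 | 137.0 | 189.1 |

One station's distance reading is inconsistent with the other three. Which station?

STA_03

Solve using three stations at a time. Using STA_02, STA_04, STA_05 (subtract circle equations pairwise → linear system) gives (x, y) ≈ (-31.7, -45.8).
Distances from that point to each station vs reported:
  STA_02: calculated 21.9 vs reported 21.9 → residual 0.0 km
  STA_03: calculated 106.1 vs reported 45.1 → residual 61.0 km
  STA_04: calculated 137.7 vs reported 137.7 → residual 0.0 km
  STA_05: calculated 189.1 vs reported 189.1 → residual 0.0 km
STA_02, STA_04, STA_05 are mutually consistent (residuals ≈ 0); STA_03 is off by 61.0 km.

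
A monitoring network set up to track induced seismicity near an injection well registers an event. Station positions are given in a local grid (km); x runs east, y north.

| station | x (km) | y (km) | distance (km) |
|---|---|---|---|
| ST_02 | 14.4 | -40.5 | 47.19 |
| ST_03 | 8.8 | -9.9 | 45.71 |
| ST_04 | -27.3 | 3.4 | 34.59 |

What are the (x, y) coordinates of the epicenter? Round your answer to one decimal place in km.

x ≈ -31.8 km, y ≈ -30.9 km

Circle about each station: (x − 14.4)² + (y + 40.5)² = 47.19²; (x − 8.8)² + (y + 9.9)² = 45.71²; (x + 27.3)² + (y − 3.4)² = 34.59².
Subtracting the ST_02 equation from the ST_03 and ST_04 equations removes the quadratic terms:
-11.2 x + 61.2 y = -1534.67
-83.4 x + 87.8 y = -60.33
Solving the 2×2 system: x ≈ -31.8, y ≈ -30.9 km.
Check against ST_02 (with the unrounded x, y): √((x − 14.4)²+(y + 40.5)²) = 47.19 ≈ 47.19 km. ✓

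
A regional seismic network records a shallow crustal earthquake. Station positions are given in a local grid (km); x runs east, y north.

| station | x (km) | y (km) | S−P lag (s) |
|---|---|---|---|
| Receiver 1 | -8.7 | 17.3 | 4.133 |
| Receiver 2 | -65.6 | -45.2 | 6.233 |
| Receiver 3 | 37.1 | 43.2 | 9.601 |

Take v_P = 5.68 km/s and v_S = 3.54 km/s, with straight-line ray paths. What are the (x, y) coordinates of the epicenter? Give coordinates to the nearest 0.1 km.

Distance from S−P lag: d = Δt · v_P v_S / (v_P − v_S) = Δt · (5.68·3.54)/(5.68−3.54) ≈ 9.3959·Δt.
So d_Receiver 1 = 38.83, d_Receiver 2 = 58.56, d_Receiver 3 = 90.21 km.
Circle about each station: (x + 8.7)² + (y − 17.3)² = 38.83²; (x + 65.6)² + (y + 45.2)² = 58.56²; (x − 37.1)² + (y − 43.2)² = 90.21².
Subtracting the Receiver 1 equation from the Receiver 2 and Receiver 3 equations removes the quadratic terms:
-113.8 x − 125.0 y = 4049.92
91.6 x + 51.8 y = -3762.41
Solving the 2×2 system: x ≈ -46.9, y ≈ 10.3 km.

x ≈ -46.9 km, y ≈ 10.3 km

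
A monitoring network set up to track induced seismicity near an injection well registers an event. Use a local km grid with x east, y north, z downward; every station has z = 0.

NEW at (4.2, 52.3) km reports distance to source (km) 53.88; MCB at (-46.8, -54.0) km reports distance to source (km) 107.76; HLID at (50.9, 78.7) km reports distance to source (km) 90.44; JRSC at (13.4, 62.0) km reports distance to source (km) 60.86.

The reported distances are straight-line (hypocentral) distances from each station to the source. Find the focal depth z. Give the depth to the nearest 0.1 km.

Each station gives a sphere (x−x_i)² + (y−y_i)² + z² = d_i² (stations at z=0).
Subtracting the NEW sphere from MCB and HLID: z² cancels, leaving linear equations in x and y:
-102.0 x − 212.6 y = -6355.85
93.4 x + 52.8 y = 755.23
Solving: x ≈ -12.095, y ≈ 35.699 km (keep extra digits for the depth step; rounded: -12.1, 35.7).
Then from the NEW sphere: z² = 53.88² − (x − 4.2)² − (y − 52.3)² with x = -12.095, y = 35.699, so z ≈ 48.600 ≈ 48.6 km.

depth ≈ 48.6 km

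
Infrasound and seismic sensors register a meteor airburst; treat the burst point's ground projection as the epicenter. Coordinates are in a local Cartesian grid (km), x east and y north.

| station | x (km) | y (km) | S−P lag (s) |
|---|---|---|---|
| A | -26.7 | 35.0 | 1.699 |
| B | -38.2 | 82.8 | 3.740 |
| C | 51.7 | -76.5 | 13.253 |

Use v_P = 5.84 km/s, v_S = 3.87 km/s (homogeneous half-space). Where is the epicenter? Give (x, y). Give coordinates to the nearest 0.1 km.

Distance from S−P lag: d = Δt · v_P v_S / (v_P − v_S) = Δt · (5.84·3.87)/(5.84−3.87) ≈ 11.4725·Δt.
So d_A = 19.49, d_B = 42.91, d_C = 152.04 km.
Circle about each station: (x + 26.7)² + (y − 35.0)² = 19.49²; (x + 38.2)² + (y − 82.8)² = 42.91²; (x − 51.7)² + (y + 76.5)² = 152.04².
Subtracting the A equation from the B and C equations removes the quadratic terms:
-23.0 x + 95.6 y = 4915.78
156.8 x − 223.0 y = -16149.05
Solving the 2×2 system: x ≈ -45.4, y ≈ 40.5 km.

(-45.4, 40.5)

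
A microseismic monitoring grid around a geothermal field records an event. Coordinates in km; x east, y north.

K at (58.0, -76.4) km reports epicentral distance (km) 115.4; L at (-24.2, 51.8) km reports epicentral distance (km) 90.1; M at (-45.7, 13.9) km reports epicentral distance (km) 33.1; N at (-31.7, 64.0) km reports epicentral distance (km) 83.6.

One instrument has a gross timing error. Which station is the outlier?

L

Solve using three stations at a time. Using K, M, N (subtract circle equations pairwise → linear system) gives (x, y) ≈ (-42.0, -18.9).
Distances from that point to each station vs reported:
  K: calculated 115.4 vs reported 115.4 → residual 0.0 km
  L: calculated 72.9 vs reported 90.1 → residual 17.2 km
  M: calculated 33.0 vs reported 33.1 → residual 0.1 km
  N: calculated 83.6 vs reported 83.6 → residual 0.0 km
K, M, N are mutually consistent (residuals ≈ 0); L is off by 17.2 km.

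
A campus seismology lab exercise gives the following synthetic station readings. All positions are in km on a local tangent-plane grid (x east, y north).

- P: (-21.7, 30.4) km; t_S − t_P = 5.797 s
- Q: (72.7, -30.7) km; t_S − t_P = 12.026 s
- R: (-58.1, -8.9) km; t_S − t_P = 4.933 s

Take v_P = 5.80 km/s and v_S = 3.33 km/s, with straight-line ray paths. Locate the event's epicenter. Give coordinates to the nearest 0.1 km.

-20.0 km east, -14.9 km north

Distance from S−P lag: d = Δt · v_P v_S / (v_P − v_S) = Δt · (5.80·3.33)/(5.80−3.33) ≈ 7.8194·Δt.
So d_P = 45.33, d_Q = 94.04, d_R = 38.57 km.
Circle about each station: (x + 21.7)² + (y − 30.4)² = 45.33²; (x − 72.7)² + (y + 30.7)² = 94.04²; (x + 58.1)² + (y + 8.9)² = 38.57².
Subtracting the P equation from the Q and R equations removes the quadratic terms:
188.8 x − 122.2 y = -1955.98
-72.8 x − 78.6 y = 2626.93
Solving the 2×2 system: x ≈ -20.0, y ≈ -14.9 km.
Check against P (with the unrounded x, y): √((x + 21.7)²+(y − 30.4)²) = 45.33 ≈ 45.33 km. ✓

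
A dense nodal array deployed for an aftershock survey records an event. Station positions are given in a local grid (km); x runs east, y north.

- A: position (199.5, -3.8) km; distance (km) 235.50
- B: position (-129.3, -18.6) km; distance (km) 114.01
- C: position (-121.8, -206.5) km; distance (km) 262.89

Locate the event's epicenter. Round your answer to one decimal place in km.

Circle about each station: (x − 199.5)² + (y + 3.8)² = 235.50²; (x + 129.3)² + (y + 18.6)² = 114.01²; (x + 121.8)² + (y + 206.5)² = 262.89².
Subtracting pairs of circle equations eliminates x²+y² and gives linear equations (the radical axes):
-657.6 x − 29.6 y = 19711.73
-642.6 x − 405.4 y = 4011.90
Solving the 2×2 system: x ≈ -31.8, y ≈ 40.5 km.

-31.8 km east, 40.5 km north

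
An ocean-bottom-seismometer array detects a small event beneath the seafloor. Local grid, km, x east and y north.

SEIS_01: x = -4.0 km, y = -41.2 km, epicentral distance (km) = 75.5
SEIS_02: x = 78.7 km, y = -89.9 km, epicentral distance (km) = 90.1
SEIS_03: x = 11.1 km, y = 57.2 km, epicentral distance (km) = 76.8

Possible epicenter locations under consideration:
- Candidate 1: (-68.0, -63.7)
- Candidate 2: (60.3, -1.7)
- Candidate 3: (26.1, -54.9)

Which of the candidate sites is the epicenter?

Candidate 2

For each candidate, compare |candidate − station| to the reported distance:
Candidate 1: residuals SEIS_01 7.7, SEIS_02 58.9, SEIS_03 67.7 → max 67.7 km
Candidate 2: residuals SEIS_01 0.0, SEIS_02 0.0, SEIS_03 0.1 → max 0.1 km
Candidate 3: residuals SEIS_01 42.4, SEIS_02 26.9, SEIS_03 36.3 → max 42.4 km
Only Candidate 2 has all residuals ≈ 0.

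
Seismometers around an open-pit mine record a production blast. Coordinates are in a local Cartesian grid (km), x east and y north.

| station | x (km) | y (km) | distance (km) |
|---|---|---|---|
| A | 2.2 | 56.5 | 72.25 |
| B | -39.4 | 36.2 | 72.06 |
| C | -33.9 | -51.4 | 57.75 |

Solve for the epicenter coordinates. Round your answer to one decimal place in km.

(11.1, -15.2)

Circle about each station: (x − 2.2)² + (y − 56.5)² = 72.25²; (x + 39.4)² + (y − 36.2)² = 72.06²; (x + 33.9)² + (y + 51.4)² = 57.75².
Subtracting pairs of circle equations eliminates x²+y² and gives linear equations (the radical axes):
-83.2 x − 40.6 y = -306.87
-72.2 x − 215.8 y = 2479.08
Solving the 2×2 system: x ≈ 11.1, y ≈ -15.2 km.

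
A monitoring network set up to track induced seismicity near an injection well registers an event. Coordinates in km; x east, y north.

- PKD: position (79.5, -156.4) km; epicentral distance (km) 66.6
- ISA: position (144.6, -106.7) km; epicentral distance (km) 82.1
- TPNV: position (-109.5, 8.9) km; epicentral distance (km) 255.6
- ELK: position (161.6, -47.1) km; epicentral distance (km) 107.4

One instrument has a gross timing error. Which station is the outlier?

TPNV

Solve using three stations at a time. Using PKD, ISA, ELK (subtract circle equations pairwise → linear system) gives (x, y) ≈ (63.9, -91.7).
Distances from that point to each station vs reported:
  PKD: calculated 66.6 vs reported 66.6 → residual 0.0 km
  ISA: calculated 82.1 vs reported 82.1 → residual 0.0 km
  TPNV: calculated 200.5 vs reported 255.6 → residual 55.1 km
  ELK: calculated 107.4 vs reported 107.4 → residual 0.0 km
PKD, ISA, ELK are mutually consistent (residuals ≈ 0); TPNV is off by 55.1 km.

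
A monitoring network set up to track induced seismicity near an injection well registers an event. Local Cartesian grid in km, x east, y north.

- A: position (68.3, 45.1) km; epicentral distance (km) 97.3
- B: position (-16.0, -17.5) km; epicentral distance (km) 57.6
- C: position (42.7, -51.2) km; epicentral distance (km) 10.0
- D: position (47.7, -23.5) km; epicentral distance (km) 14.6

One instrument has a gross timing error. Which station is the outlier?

D

Solve using three stations at a time. Using A, B, C (subtract circle equations pairwise → linear system) gives (x, y) ≈ (34.1, -46.0).
Distances from that point to each station vs reported:
  A: calculated 97.3 vs reported 97.3 → residual 0.0 km
  B: calculated 57.6 vs reported 57.6 → residual 0.0 km
  C: calculated 10.1 vs reported 10.0 → residual 0.1 km
  D: calculated 26.3 vs reported 14.6 → residual 11.7 km
A, B, C are mutually consistent (residuals ≈ 0); D is off by 11.7 km.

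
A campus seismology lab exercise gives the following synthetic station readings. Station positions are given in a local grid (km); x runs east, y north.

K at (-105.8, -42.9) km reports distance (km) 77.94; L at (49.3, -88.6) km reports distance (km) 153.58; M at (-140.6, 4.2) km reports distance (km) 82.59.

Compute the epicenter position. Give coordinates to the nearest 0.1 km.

-59.5 km east, 19.8 km north

Circle about each station: (x + 105.8)² + (y + 42.9)² = 77.94²; (x − 49.3)² + (y + 88.6)² = 153.58²; (x + 140.6)² + (y − 4.2)² = 82.59².
Subtracting the K equation from the L and M equations removes the quadratic terms:
310.2 x − 91.4 y = -20265.77
-69.6 x + 94.2 y = 6005.49
Solving the 2×2 system: x ≈ -59.5, y ≈ 19.8 km.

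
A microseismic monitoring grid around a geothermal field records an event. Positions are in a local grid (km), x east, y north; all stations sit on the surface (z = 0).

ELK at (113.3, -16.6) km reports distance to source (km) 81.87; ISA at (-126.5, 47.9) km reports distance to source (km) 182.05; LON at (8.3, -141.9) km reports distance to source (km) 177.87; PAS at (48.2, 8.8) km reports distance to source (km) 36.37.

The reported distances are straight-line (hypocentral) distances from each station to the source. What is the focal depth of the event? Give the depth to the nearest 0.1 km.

depth ≈ 30.8 km

Each station gives a sphere (x−x_i)² + (y−y_i)² + z² = d_i² (stations at z=0).
Subtracting the ELK sphere from ISA and LON: z² cancels, leaving linear equations in x and y:
-479.6 x + 129.0 y = -21255.30
-210.0 x − 250.6 y = -17842.99
Solving: x ≈ 51.795, y ≈ 27.797 km (keep extra digits for the depth step; rounded: 51.8, 27.8).
Then from the ELK sphere: z² = 81.87² − (x − 113.3)² − (y + 16.6)² with x = 51.795, y = 27.797, so z ≈ 30.802 ≈ 30.8 km.
Check against PAS (with the unrounded solution): distance 36.37 ≈ 36.37 km. ✓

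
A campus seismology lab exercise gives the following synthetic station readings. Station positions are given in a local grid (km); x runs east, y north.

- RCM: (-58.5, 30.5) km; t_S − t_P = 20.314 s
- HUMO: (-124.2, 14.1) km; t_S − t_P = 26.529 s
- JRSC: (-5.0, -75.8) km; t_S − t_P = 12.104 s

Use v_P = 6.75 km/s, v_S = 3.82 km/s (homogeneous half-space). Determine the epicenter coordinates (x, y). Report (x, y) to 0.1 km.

Distance from S−P lag: d = Δt · v_P v_S / (v_P − v_S) = Δt · (6.75·3.82)/(6.75−3.82) ≈ 8.8003·Δt.
So d_RCM = 178.77, d_HUMO = 233.46, d_JRSC = 106.52 km.
Circle about each station: (x + 58.5)² + (y − 30.5)² = 178.77²; (x + 124.2)² + (y − 14.1)² = 233.46²; (x + 5.0)² + (y + 75.8)² = 106.52².
Subtracting the RCM equation from the HUMO and JRSC equations removes the quadratic terms:
-131.4 x − 32.8 y = -11272.91
107.0 x − 212.6 y = 22030.34
Solving the 2×2 system: x ≈ 99.2, y ≈ -53.7 km.

99.2 km east, -53.7 km north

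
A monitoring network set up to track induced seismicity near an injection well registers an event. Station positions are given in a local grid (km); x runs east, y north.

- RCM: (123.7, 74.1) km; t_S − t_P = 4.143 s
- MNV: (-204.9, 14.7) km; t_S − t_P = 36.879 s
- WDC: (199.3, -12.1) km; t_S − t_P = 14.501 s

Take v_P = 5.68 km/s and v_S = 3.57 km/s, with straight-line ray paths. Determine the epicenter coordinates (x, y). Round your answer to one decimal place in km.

Distance from S−P lag: d = Δt · v_P v_S / (v_P − v_S) = Δt · (5.68·3.57)/(5.68−3.57) ≈ 9.6102·Δt.
So d_RCM = 39.82, d_MNV = 354.42, d_WDC = 139.36 km.
Circle about each station: (x − 123.7)² + (y − 74.1)² = 39.82²; (x + 204.9)² + (y − 14.7)² = 354.42²; (x − 199.3)² + (y + 12.1)² = 139.36².
Subtracting pairs of circle equations eliminates x²+y² and gives linear equations (the radical axes):
-657.2 x − 118.8 y = -102620.30
151.2 x − 172.4 y = 1238.82
Solving the 2×2 system: x ≈ 135.9, y ≈ 112.0 km.

x ≈ 135.9 km, y ≈ 112.0 km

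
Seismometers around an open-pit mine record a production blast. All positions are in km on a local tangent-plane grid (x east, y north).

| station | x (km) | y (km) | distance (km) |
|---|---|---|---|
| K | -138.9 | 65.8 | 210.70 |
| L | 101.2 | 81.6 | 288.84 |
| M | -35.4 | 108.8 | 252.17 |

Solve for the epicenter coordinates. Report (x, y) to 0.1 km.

-86.2 km east, -138.2 km north

Circle about each station: (x + 138.9)² + (y − 65.8)² = 210.70²; (x − 101.2)² + (y − 81.6)² = 288.84²; (x + 35.4)² + (y − 108.8)² = 252.17².
Subtracting the K equation from the L and M equations removes the quadratic terms:
480.2 x + 31.6 y = -45756.91
207.0 x + 86.0 y = -29727.47
Solving the 2×2 system: x ≈ -86.2, y ≈ -138.2 km.
Check against K (with the unrounded x, y): √((x + 138.9)²+(y − 65.8)²) = 210.70 ≈ 210.70 km. ✓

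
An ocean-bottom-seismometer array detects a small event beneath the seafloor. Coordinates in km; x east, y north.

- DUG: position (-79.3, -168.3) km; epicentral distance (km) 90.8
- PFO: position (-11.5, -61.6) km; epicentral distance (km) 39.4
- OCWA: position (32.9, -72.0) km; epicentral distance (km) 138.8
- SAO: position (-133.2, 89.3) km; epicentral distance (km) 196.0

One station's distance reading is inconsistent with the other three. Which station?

Solve using three stations at a time. Using DUG, PFO, SAO (subtract circle equations pairwise → linear system) gives (x, y) ≈ (-43.3, -84.9).
Distances from that point to each station vs reported:
  DUG: calculated 90.8 vs reported 90.8 → residual 0.0 km
  PFO: calculated 39.5 vs reported 39.4 → residual 0.1 km
  OCWA: calculated 77.3 vs reported 138.8 → residual 61.5 km
  SAO: calculated 196.0 vs reported 196.0 → residual 0.0 km
DUG, PFO, SAO are mutually consistent (residuals ≈ 0); OCWA is off by 61.5 km.

OCWA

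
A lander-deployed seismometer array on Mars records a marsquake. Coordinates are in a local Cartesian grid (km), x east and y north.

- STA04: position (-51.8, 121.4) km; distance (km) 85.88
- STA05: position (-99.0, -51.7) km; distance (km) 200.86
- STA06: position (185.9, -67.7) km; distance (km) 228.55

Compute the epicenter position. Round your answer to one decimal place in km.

Circle about each station: (x + 51.8)² + (y − 121.4)² = 85.88²; (x + 99.0)² + (y + 51.7)² = 200.86²; (x − 185.9)² + (y + 67.7)² = 228.55².
Subtracting pairs of circle equations eliminates x²+y² and gives linear equations (the radical axes):
-94.4 x − 346.2 y = -37916.68
475.4 x − 378.2 y = -23138.83
Solving the 2×2 system: x ≈ 31.6, y ≈ 100.9 km.
Check against STA04 (with the unrounded x, y): √((x + 51.8)²+(y − 121.4)²) = 85.88 ≈ 85.88 km. ✓

31.6 km east, 100.9 km north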